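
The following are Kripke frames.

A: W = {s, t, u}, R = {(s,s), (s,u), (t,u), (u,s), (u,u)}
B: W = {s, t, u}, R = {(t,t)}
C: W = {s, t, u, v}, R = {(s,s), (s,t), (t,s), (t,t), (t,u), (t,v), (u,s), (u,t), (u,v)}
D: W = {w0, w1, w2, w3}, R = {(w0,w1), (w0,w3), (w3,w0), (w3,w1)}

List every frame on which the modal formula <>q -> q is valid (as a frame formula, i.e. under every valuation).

B

This is the axiom for a generalized confluence (Geach) condition; its first-order frame correspondent is forall x forall y (xRy -> exists w (y = w & x = w)).
A: fails — sRu but u ≠ s.
B: holds.
C: fails — sRt but t ≠ s.
D: fails — w0Rw1 but w1 ≠ w0.
Valid on: B.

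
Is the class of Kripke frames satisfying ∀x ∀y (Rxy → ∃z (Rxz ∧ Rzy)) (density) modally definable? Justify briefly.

Yes — defined by □□r → □r

The condition is density. A defining modal formula is □□r → □r.
Suppose □□r→□r is valid. Take Rxy and set V(r)={w : xR²w}. Then □□r at x, so □r at x, so r at y, i.e. ∃z(Rxz∧Rzy).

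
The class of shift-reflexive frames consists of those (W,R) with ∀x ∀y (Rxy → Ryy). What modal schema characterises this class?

□(□q → q)

This is shift-reflexivity; the standard corresponding axiom is T□: □(□q → q).
Suppose □(□q→q) is valid. Take Rxy and set V(q)={w : Ryw}. Then at y, □q holds; since □(□q→q) at x, □q→q at y, so q at y, i.e. Ryy.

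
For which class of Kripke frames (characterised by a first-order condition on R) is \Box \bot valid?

This is the Ver axiom.
It corresponds to emptiness of R: \forall x \forall y \neg Rxy.

Emptiness of R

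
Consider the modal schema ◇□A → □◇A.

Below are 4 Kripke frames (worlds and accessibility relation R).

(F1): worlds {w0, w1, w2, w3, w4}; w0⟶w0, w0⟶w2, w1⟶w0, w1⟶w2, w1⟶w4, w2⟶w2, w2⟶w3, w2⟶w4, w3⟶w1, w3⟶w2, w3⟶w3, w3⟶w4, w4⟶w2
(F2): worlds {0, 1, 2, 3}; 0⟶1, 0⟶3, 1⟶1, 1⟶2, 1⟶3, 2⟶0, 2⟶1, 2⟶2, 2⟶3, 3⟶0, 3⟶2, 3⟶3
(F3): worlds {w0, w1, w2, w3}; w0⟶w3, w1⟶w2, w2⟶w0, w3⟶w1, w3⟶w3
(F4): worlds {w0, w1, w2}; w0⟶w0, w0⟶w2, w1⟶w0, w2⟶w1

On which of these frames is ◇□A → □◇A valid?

The schema corresponds to convergence: ∀x ∀y ∀z (Rxy ∧ Rxz → ∃w (Ryw ∧ Rzw)).
(F1): holds.
(F2): holds.
(F3): fails — Rw3w1 and Rw3w3 but w1 and w3 have no common successor.
(F4): fails — Rw0w2 and Rw0w0 but w2 and w0 have no common successor.
Valid on: (F1), (F2).

(F1), (F2)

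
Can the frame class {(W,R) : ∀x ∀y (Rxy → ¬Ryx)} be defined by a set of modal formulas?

Any modally definable frame class is closed under surjective bounded morphisms.
The 5-cycle (worlds s,t,u,v,w with s→t→u→v→w→s) is asymmetric. Mapping every world to a single reflexive point • is a surjective bounded morphism, and the reflexive point is not asymmetric (R•• but asymmetry requires ¬R••).
So the class is not modally definable.

No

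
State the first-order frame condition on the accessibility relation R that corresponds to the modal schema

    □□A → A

∀x ∃w (xR²w ∧ x = w)

This is a Sahlqvist (Geach-type) schema ◇^0□^2A → □^0◇^0A.
First-order correspondent: ∀x ∃w (xR²w ∧ x = w).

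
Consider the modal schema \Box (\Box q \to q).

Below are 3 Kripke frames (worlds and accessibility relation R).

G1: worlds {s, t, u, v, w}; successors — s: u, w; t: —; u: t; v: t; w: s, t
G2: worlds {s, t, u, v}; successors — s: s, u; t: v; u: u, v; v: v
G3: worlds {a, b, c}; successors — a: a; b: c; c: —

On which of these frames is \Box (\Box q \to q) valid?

The schema corresponds to shift-reflexivity: \forall x \forall y (Rxy \to Ryy).
G1: fails — Rwt but not Rtt.
G2: ✓.
G3: fails — Rbc but not Rcc.
Valid on: G2.

G2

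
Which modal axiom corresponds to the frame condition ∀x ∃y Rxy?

The condition is seriality. The D schema □q → ◇q defines it.
Suppose □q→◇q is valid. At any x set V(q)=W. Then □q at x, so ◇q at x, so x has a successor.

□q → ◇q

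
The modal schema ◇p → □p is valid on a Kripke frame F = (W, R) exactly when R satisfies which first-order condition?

partial functionality: ∀x ∀y ∀z (Rxy ∧ Rxz → y = z)

Suppose ◇p→□p is valid. Take Rxy, Rxz and set V(p)={y}. Then ◇p at x, so □p at x, so p at z, i.e. z=y.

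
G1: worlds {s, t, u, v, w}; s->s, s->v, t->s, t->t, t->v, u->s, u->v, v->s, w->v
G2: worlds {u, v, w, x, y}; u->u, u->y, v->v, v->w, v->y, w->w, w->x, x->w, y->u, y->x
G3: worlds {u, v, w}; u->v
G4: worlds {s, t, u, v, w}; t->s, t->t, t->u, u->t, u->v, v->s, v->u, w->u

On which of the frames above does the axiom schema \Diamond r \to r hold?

The schema corresponds to a generalized confluence (Geach) condition: \forall x \forall y (xRy \to \exists w (y = w \wedge x = w)).
G1: fails — sRv but v ≠ s.
G2: fails — uRy but y ≠ u.
G3: fails — uRv but v ≠ u.
G4: fails — tRs but s ≠ t.

none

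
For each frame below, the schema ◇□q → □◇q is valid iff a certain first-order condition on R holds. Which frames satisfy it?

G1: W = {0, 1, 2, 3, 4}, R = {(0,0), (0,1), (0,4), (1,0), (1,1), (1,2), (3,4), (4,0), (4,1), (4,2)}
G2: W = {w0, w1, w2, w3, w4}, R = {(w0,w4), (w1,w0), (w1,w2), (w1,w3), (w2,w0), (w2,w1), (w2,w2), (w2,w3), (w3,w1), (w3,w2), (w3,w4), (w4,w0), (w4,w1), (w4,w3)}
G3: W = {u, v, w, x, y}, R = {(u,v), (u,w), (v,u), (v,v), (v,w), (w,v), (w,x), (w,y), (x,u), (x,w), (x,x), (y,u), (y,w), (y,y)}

G3

This is the axiom for convergence; its first-order frame correspondent is ∀x ∀y ∀z (Rxy ∧ Rxz → ∃w (Ryw ∧ Rzw)).
G1: fails — R10 and R12 but 0 and 2 have no common successor.
G2: fails — Rw1w2 and Rw1w0 but w2 and w0 have no common successor.
G3: condition met.
Valid on: G3.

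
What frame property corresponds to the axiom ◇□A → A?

symmetry: ∀x ∀y (Rxy → Ryx)

This schema is equivalent to the B axiom A → □◇A.
Its frame correspondent is symmetry — ∀x ∀y (Rxy → Ryx).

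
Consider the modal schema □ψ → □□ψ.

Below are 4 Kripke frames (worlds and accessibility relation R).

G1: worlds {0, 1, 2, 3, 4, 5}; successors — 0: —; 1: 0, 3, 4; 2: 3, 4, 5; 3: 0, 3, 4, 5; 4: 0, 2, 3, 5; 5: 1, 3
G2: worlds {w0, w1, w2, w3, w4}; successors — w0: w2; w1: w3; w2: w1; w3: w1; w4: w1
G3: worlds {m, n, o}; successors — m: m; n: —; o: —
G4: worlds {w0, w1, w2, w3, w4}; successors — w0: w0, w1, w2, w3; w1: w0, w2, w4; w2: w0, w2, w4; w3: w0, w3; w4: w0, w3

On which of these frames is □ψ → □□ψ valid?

Frame correspondent (Sahlqvist): ∀x ∀y ∀z (Rxy ∧ Ryz → Rxz) — i.e. transitivity.
G1: fails — R34 and R42 but not R32.
G2: fails — Rw3w1 and Rw1w3 but not Rw3w3.
G3: holds.
G4: fails — Rw1w0 and Rw0w1 but not Rw1w1.
Valid on: G3.

G3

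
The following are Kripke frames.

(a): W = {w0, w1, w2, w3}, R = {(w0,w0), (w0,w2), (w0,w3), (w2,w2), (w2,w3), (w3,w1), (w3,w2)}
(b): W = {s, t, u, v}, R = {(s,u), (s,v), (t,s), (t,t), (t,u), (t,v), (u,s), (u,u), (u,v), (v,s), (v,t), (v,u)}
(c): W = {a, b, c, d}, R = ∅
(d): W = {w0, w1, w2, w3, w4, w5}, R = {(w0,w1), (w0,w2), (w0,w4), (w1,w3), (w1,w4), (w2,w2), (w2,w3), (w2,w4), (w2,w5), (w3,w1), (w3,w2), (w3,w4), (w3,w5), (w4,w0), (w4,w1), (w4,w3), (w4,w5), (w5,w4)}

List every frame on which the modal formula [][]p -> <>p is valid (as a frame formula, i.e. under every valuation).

The schema corresponds to a generalized confluence (Geach) condition: forall x exists w (x R^2 w & xRw).
(a): fails — at w1 but no w with w1R²w and w1Rw.
(b): satisfies the condition.
(c): fails — at a but no w with aR²w and aRw.
(d): fails — at w5 but no w with w5R²w and w5Rw.

(b)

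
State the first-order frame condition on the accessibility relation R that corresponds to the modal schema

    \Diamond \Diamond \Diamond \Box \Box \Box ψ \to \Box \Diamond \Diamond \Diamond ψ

\forall x \forall y \forall z ((x R^3 y \wedge xRz) \to \exists w (y R^3 w \wedge z R^3 w))

This is a Sahlqvist (Geach-type) schema ◇^3□^3ψ → □^1◇^3ψ.
First-order correspondent: \forall x \forall y \forall z ((x R^3 y \wedge xRz) \to \exists w (y R^3 w \wedge z R^3 w)).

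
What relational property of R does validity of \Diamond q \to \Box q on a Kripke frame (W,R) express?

Partial functionality

Suppose ◇q→□q is valid. Take Rxy, Rxz and set V(q)={y}. Then ◇q at x, so □q at x, so q at z, i.e. z=y.
Conversely, any frame satisfying \forall x \forall y \forall z (Rxy \wedge Rxz \to y = z) validates the schema.
Frame condition: \forall x \forall y \forall z (Rxy \wedge Rxz \to y = z).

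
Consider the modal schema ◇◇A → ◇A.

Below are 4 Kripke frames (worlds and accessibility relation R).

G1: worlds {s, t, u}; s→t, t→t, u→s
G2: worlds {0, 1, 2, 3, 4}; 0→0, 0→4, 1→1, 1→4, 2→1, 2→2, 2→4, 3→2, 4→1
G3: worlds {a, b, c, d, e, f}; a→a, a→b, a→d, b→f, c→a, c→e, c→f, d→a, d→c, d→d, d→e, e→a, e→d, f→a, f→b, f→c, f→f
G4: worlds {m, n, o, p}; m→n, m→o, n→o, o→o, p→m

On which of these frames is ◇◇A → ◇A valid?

Frame correspondent (Sahlqvist): ∀x ∀y ∀z (Rxy ∧ Ryz → Rxz) — i.e. transitivity.
G1: fails — Rus and Rst but not Rut.
G2: fails — R32 and R21 but not R31.
G3: fails — Rdc and Rcf but not Rdf.
G4: fails — Rpm and Rmo but not Rpo.
Valid on no frame.

none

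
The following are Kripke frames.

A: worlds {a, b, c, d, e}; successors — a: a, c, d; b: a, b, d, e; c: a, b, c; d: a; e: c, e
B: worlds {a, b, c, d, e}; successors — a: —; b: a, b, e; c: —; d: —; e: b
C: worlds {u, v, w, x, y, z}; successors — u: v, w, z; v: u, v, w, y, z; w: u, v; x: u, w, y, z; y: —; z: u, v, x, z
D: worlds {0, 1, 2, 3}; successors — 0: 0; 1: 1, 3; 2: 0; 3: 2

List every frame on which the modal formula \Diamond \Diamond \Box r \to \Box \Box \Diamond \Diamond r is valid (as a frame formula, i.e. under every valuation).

This is the axiom for a generalized confluence (Geach) condition; its first-order frame correspondent is \forall x \forall y \forall z ((x R^2 y \wedge x R^2 z) \to \exists w (yRw \wedge z R^2 w)).
A: holds.
B: fails — bR²a, bR²a but no w with aRw and aR²w.
C: fails — uR²u, uR²y but no t with uRt and yR²t.
D: fails — 1R²1, 1R²2 but no w with 1Rw and 2R²w.
Valid on: A.

A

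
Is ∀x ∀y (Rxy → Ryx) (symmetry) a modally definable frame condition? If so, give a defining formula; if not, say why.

This is a Sahlqvist condition; the B axiom r → □◇r defines it.
Suppose r→□◇r is valid. Take Rxy and set V(r)={x}. Then r at x, so □◇r at x, so ◇r at y, so some z with Ryz has r; z=x, i.e. Ryx.

Yes, by r → □◇r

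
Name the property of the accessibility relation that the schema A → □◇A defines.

symmetry

Suppose A→□◇A is valid. Take Rxy and set V(A)={x}. Then A at x, so □◇A at x, so ◇A at y, so some z with Ryz has A; z=x, i.e. Ryx.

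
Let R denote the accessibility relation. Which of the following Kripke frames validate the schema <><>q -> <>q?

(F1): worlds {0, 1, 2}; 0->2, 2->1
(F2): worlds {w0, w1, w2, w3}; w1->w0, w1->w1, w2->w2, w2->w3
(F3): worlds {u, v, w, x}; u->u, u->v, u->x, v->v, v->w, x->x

The schema corresponds to transitivity: forall x forall y forall z (Rxy & Ryz -> Rxz).
(F1): fails — R02 and R21 but not R01.
(F2): ✓.
(F3): fails — Ruv and Rvw but not Ruw.
Valid on: (F2).

(F2)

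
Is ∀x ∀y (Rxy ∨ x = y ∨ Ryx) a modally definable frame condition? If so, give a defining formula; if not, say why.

No

Any modally definable frame class is closed under disjoint unions.
Take 4 disjoint single-world reflexive frames: each is trivially connected, but their disjoint union has 4 worlds with no edge between distinct components, so it is not connected.
Hence connectedness of R is not modally definable.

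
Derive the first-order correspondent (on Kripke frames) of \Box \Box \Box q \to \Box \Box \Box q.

\forall x \forall z (x R^3 z \to \exists w (x R^3 w \wedge z = w))

This is a Sahlqvist (Geach-type) schema ◇^0□^3q → □^3◇^0q.
Minimal-valuation argument: fix x; take any y with xR^0y and any z with xR^3z. Set V(q) to the set of worlds R-reachable from y in exactly 3 steps. Then □^3q holds at y, so the antecedent holds at x; validity forces ◇^0q at z, giving a w with zR^0w and yR^3w.
First-order correspondent: \forall x \forall z (x R^3 z \to \exists w (x R^3 w \wedge z = w)).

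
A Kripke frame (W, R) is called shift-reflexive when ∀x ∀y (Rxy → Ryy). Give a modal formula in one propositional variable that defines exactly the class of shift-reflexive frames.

A defining formula is □(□q → q) (the T□ axiom).
Suppose □(□q→q) is valid. Take Rxy and set V(q)={w : Ryw}. Then at y, □q holds; since □(□q→q) at x, □q→q at y, so q at y, i.e. Ryy.

□(□q → q)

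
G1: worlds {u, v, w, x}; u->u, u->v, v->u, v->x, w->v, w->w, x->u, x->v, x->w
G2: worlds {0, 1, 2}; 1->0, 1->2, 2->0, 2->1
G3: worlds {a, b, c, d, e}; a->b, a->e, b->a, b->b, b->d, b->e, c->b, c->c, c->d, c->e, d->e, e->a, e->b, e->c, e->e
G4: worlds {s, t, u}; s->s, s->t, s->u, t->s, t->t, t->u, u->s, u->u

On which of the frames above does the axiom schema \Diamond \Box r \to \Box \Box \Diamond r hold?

G3, G4

This is the axiom for a generalized confluence (Geach) condition; its first-order frame correspondent is \forall x \forall y \forall z ((xRy \wedge x R^2 z) \to \exists w (yRw \wedge zRw)).
G1: fails — wRv, wR²w but no t with vRt and wRt.
G2: fails — 1R0, 1R²0 but no w with 0Rw and 0Rw.
G3: condition met.
G4: condition met.
Valid on: G3, G4.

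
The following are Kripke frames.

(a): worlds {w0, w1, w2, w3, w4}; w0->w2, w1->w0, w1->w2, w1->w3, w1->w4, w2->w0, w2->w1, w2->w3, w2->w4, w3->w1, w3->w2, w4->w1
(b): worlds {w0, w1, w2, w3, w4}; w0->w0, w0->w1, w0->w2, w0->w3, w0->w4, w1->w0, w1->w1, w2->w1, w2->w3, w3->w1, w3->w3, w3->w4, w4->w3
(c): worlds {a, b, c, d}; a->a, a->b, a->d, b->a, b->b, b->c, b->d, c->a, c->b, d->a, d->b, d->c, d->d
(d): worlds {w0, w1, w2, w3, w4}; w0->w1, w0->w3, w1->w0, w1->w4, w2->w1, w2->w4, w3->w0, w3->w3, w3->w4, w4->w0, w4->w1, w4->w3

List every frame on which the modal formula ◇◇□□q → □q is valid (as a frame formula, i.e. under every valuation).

Frame correspondent (Sahlqvist): ∀x ∀y ∀z ((xR²y ∧ xRz) → ∃w (yR²w ∧ z = w)) — i.e. a generalized confluence (Geach) condition.
(a): fails — w0R²w0, w0Rw2 but no w with w0R²w and w2=w.
(b): fails — w0R²w2, w0Rw2 but no w with w2R²w and w2=w.
(c): holds.
(d): fails — w0R²w0, w0Rw1 but no w with w0R²w and w1=w.
Valid on: (c).

(c)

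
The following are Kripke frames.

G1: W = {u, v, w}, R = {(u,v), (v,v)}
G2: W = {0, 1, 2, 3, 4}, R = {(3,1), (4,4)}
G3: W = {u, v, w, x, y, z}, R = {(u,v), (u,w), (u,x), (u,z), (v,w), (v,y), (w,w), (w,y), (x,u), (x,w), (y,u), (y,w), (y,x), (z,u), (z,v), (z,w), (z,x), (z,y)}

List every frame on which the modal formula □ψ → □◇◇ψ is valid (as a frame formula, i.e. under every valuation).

G1, G3

This is the axiom for a generalized confluence (Geach) condition; its first-order frame correspondent is ∀x ∀z (xRz → ∃w (xRw ∧ zR²w)).
G1: holds.
G2: fails — 3R1 but no w with 3Rw and 1R²w.
G3: holds.
Valid on: G1, G3.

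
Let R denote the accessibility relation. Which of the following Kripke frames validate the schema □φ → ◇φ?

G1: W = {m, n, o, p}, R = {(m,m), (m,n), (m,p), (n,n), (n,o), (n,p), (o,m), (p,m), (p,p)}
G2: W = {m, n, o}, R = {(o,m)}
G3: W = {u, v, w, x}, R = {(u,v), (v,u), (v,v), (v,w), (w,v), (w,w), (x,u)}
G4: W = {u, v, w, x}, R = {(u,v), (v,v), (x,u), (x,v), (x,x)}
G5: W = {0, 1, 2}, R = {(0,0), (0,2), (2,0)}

The schema corresponds to seriality: ∀x ∃y Rxy.
G1: condition met.
G2: fails — world m has no successor.
G3: condition met.
G4: fails — world w has no successor.
G5: fails — world 1 has no successor.

G1, G3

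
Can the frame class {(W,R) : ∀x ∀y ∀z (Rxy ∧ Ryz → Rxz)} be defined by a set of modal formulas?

Yes: it is transitivity, defined by the 4 schema □p → □□p.
Suppose □p→□□p is valid. Take Rxy, Ryz and set V(p)={w : Rxw}. Then □p at x, so □□p at x, so □p at y, so p at z, i.e. Rxz.

Yes, by □p → □□p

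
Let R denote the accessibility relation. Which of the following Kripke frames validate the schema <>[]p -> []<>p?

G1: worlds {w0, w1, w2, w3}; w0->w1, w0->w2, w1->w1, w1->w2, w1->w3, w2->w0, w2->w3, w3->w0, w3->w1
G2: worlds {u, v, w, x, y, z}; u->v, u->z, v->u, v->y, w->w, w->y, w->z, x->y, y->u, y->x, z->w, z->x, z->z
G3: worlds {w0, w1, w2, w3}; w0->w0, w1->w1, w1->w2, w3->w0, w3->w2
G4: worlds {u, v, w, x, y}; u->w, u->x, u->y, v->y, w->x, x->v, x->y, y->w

G1

This is the axiom for convergence; its first-order frame correspondent is forall x forall y forall z (Rxy & Rxz -> exists w (Ryw & Rzw)).
G1: ✓.
G2: fails — Ruv and Ruz but v and z have no common successor.
G3: fails — Rw1w2 and Rw1w2 but w2 and w2 have no common successor.
G4: fails — Ruw and Rux but w and x have no common successor.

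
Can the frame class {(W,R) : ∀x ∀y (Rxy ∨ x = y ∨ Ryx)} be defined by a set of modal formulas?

Any modally definable frame class is closed under disjoint unions.
Take 3 disjoint single-world reflexive frames: each is trivially connected, but their disjoint union has 3 worlds with no edge between distinct components, so it is not connected.
So the class is not modally definable.

No — not modally definable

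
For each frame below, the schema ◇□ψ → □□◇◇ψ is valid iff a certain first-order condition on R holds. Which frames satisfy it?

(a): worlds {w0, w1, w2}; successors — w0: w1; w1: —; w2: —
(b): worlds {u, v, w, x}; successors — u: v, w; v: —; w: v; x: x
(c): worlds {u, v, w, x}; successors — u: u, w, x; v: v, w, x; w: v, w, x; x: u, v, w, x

(a), (c)

The schema corresponds to a generalized confluence (Geach) condition: ∀x ∀y ∀z ((xRy ∧ xR²z) → ∃w (yRw ∧ zR²w)).
(a): holds.
(b): fails — uRv, uR²v but no t with vRt and vR²t.
(c): holds.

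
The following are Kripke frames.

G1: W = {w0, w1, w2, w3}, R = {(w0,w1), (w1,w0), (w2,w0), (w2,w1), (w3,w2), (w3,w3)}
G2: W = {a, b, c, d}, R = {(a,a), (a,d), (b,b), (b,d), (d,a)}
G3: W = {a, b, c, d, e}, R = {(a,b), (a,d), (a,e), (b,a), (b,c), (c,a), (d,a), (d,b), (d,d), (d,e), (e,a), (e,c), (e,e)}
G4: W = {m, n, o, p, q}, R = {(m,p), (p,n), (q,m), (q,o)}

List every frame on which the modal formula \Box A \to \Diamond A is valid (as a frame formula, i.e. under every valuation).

This is the axiom for seriality; its first-order frame correspondent is \forall x \exists y Rxy.
G1: holds.
G2: fails — world c has no successor.
G3: holds.
G4: fails — world n has no successor.

G1, G3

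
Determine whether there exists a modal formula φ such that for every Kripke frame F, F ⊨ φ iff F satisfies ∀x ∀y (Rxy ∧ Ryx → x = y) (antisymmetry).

If a class were modally definable it would be closed under surjective bounded morphisms (Goldblatt–Thomason).
The 8-cycle (worlds 0,1,2,3,4,5,6,7 with 0→1→2→3→4→5→6→7→0) is antisymmetric. Sending even-indexed worlds to • and odd-indexed worlds to ∘ is a surjective bounded morphism onto the two-world frame with •↔∘, which is not antisymmetric.
Hence antisymmetry is not modally definable.

No — not modally definable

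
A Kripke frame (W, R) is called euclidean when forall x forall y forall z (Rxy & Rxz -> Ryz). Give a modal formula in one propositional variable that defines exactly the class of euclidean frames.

◇r → □◇r

A defining formula is ◇r → □◇r (the 5 axiom).
Suppose ◇r→□◇r is valid. Take Rxy, Rxz and set V(r)={y}. Then ◇r at x, so □◇r at x, so ◇r at z, so some w with Rzw has r; w=y, i.e. Rzy. By symmetry of the argument, Ryz.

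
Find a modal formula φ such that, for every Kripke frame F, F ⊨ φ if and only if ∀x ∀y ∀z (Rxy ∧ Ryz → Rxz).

□r → □□r

A defining formula is □r → □□r (the 4 axiom).
Suppose □r→□□r is valid. Take Rxy, Ryz and set V(r)={w : Rxw}. Then □r at x, so □□r at x, so □r at y, so r at z, i.e. Rxz.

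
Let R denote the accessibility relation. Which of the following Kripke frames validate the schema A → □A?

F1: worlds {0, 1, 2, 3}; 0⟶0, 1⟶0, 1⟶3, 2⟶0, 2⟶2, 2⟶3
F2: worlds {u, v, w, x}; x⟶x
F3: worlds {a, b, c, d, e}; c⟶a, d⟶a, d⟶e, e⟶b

Frame correspondent (Sahlqvist): ∀x ∀z (xRz → ∃w (x = w ∧ z = w)) — i.e. a generalized confluence (Geach) condition.
F1: fails — 1R0 but 1 ≠ 0.
F2: holds.
F3: fails — cRa but c ≠ a.
Valid on: F2.

F2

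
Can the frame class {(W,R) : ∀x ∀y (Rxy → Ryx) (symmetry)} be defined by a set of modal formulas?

Yes — defined by r → □◇r

The condition is symmetry. A defining modal formula is r → □◇r.
Suppose r→□◇r is valid. Take Rxy and set V(r)={x}. Then r at x, so □◇r at x, so ◇r at y, so some z with Ryz has r; z=x, i.e. Ryx.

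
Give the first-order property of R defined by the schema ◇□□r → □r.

∀x ∀y ∀z ((xRy ∧ xRz) → ∃w (yR²w ∧ z = w))

This is a Sahlqvist (Geach-type) schema ◇^1□^2r → □^1◇^0r.
Minimal-valuation argument: fix x; take any y with xR^1y and any z with xR^1z. Set V(r) to the set of worlds R-reachable from y in exactly 2 steps. Then □^2r holds at y, so the antecedent holds at x; validity forces ◇^0r at z, giving a w with zR^0w and yR^2w.
First-order correspondent: ∀x ∀y ∀z ((xRy ∧ xRz) → ∃w (yR²w ∧ z = w)).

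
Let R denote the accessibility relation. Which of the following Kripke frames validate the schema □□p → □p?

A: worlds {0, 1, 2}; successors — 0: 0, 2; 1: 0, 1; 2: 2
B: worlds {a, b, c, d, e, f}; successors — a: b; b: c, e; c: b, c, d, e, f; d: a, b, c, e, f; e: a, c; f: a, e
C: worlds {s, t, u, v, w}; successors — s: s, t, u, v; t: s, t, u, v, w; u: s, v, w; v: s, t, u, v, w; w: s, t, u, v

The schema corresponds to density: ∀x ∀y (Rxy → ∃z (Rxz ∧ Rzy)).
A: condition met.
B: fails — Rea but no z with Rez and Rza.
C: condition met.
Valid on: A, C.

A, C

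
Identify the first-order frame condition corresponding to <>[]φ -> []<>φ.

convergence: forall x forall y forall z (Rxy & Rxz -> exists w (Ryw & Rzw))

This schema is the .2 axiom.
Its frame correspondent is convergence — forall x forall y forall z (Rxy & Rxz -> exists w (Ryw & Rzw)).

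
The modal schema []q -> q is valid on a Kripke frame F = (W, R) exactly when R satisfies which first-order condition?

Suppose □q→q is valid. At any x set V(q)={w : Rxw}. Then □q holds at x, so q holds at x, i.e. Rxx.

reflexivity: forall x Rxx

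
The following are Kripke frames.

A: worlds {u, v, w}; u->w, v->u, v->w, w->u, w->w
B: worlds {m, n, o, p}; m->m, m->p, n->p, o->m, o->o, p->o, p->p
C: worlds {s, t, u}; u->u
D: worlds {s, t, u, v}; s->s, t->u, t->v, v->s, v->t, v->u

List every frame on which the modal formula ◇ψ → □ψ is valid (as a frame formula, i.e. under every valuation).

C

The schema corresponds to partial functionality: ∀x ∀y ∀z (Rxy ∧ Rxz → y = z).
A: fails — v sees both u and w.
B: fails — m sees both m and p.
C: holds.
D: fails — t sees both u and v.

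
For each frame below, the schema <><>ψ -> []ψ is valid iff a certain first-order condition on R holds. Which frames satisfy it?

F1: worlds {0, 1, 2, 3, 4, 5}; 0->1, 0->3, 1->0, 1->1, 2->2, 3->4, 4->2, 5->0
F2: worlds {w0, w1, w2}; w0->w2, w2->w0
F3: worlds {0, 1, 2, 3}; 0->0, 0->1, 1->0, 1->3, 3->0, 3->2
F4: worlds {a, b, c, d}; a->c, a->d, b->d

The schema corresponds to a generalized confluence (Geach) condition: forall x forall y forall z ((x R^2 y & xRz) -> exists w (y = w & z = w)).
F1: fails — 0R²0, 0R1 but 0 ≠ 1.
F2: fails — w0R²w0, w0Rw2 but w0 ≠ w2.
F3: fails — 0R²0, 0R1 but 0 ≠ 1.
F4: holds.
Valid on: F4.

F4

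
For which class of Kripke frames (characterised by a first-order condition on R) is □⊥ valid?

□⊥ is valid iff no world has any successor (otherwise □⊥ fails at any world with one).
Conversely, any frame satisfying ∀x ∀y ¬Rxy validates the schema.
Frame condition: ∀x ∀y ¬Rxy.

Emptiness of R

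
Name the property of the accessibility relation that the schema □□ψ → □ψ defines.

This is the C4 axiom.
Its frame correspondent is density — ∀x ∀y (Rxy → ∃z (Rxz ∧ Rzy)).

density: ∀x ∀y (Rxy → ∃z (Rxz ∧ Rzy))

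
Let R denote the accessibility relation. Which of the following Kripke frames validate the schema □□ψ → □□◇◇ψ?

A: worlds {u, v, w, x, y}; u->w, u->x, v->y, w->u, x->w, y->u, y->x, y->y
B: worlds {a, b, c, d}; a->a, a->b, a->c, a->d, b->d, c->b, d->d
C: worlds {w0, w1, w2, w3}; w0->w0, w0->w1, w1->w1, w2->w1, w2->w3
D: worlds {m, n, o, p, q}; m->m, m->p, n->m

Frame correspondent (Sahlqvist): ∀x ∀z (xR²z → ∃w (xR²w ∧ zR²w)) — i.e. a generalized confluence (Geach) condition.
A: fails — wR²x but no t with wR²t and xR²t.
B: ✓.
C: ✓.
D: fails — mR²p but no w with mR²w and pR²w.
Valid on: B, C.

B, C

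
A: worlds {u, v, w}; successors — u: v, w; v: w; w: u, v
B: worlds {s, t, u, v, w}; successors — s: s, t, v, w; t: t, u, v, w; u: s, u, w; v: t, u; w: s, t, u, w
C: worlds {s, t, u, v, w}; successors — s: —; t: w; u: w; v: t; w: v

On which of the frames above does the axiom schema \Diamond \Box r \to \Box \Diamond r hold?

B, C

The schema corresponds to convergence: \forall x \forall y \forall z (Rxy \wedge Rxz \to \exists w (Ryw \wedge Rzw)).
A: fails — Ruv and Ruw but v and w have no common successor.
B: holds.
C: holds.
Valid on: B, C.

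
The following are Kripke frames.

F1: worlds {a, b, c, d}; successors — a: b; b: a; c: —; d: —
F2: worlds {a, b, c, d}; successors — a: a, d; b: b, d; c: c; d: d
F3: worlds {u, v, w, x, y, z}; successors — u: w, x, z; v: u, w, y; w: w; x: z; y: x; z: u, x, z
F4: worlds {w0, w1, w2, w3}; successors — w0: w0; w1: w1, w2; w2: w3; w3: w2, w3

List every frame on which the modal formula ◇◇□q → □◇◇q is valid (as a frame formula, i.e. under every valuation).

F1, F2, F4

Frame correspondent (Sahlqvist): ∀x ∀y ∀z ((xR²y ∧ xRz) → ∃w (yRw ∧ zR²w)) — i.e. a generalized confluence (Geach) condition.
F1: satisfies the condition.
F2: satisfies the condition.
F3: fails — uR²w, uRx but no t with wRt and xR²t.
F4: satisfies the condition.
Valid on: F1, F2, F4.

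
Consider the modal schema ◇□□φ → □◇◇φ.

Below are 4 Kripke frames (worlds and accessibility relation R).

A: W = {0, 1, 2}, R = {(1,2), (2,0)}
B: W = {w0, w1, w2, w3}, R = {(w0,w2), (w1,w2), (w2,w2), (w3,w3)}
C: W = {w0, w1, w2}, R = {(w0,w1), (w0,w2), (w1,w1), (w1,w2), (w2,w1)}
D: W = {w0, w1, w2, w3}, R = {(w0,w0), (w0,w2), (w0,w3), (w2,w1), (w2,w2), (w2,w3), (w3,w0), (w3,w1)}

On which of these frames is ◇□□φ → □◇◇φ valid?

The schema corresponds to a generalized confluence (Geach) condition: ∀x ∀y ∀z ((xRy ∧ xRz) → ∃w (yR²w ∧ zR²w)).
A: fails — 1R2, 1R2 but no w with 2R²w and 2R²w.
B: condition met.
C: condition met.
D: fails — w2Rw1, w2Rw1 but no w with w1R²w and w1R²w.

B, C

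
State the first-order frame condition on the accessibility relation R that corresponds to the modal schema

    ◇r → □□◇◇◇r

This is a Sahlqvist (Geach-type) schema ◇^1□^0r → □^2◇^3r.
Minimal-valuation argument: fix x; take any y with xR^1y and any z with xR^2z. Set V(r) to the set of worlds R-reachable from y in exactly 0 steps. Then □^0r holds at y, so the antecedent holds at x; validity forces ◇^3r at z, giving a w with zR^3w and yR^0w.
First-order correspondent: ∀x ∀y ∀z ((xRy ∧ xR²z) → ∃w (y = w ∧ zR³w)).

∀x ∀y ∀z ((xRy ∧ xR²z) → ∃w (y = w ∧ zR³w))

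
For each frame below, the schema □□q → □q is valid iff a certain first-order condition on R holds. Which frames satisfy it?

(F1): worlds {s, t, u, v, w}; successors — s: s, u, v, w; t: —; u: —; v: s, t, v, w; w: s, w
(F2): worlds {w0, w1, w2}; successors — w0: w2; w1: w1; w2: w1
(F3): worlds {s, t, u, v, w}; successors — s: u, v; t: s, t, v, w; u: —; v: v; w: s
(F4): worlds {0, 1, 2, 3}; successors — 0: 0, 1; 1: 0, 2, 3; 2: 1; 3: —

This is the axiom for density; its first-order frame correspondent is ∀x ∀y (Rxy → ∃z (Rxz ∧ Rzy)).
(F1): satisfies the condition.
(F2): fails — Rw0w2 but no z with Rw0z and Rzw2.
(F3): fails — Rsu but no z with Rsz and Rzu.
(F4): fails — R12 but no z with R1z and Rz2.
Valid on: (F1).

(F1)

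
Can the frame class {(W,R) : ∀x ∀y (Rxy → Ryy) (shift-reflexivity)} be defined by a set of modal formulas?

The condition is shift-reflexivity. A defining modal formula is □(□r → r).
Suppose □(□r→r) is valid. Take Rxy and set V(r)={w : Ryw}. Then at y, □r holds; since □(□r→r) at x, □r→r at y, so r at y, i.e. Ryy.

Definable; □(□r → r) defines it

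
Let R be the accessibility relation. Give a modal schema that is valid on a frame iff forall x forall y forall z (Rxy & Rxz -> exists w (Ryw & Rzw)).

A defining formula is ◇□r → □◇r (the .2 axiom).
Suppose ◇□r→□◇r is valid. Take Rxy, Rxz and set V(r)={w : Ryw}. Then □r at y so ◇□r at x, so □◇r at x, so ◇r at z, giving w with Rzw and Ryw.

◇□r → □◇r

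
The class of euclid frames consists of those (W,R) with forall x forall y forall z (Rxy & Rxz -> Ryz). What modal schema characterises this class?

◇q → □◇q

The condition is the Euclidean property. The 5 schema ◇q → □◇q defines it.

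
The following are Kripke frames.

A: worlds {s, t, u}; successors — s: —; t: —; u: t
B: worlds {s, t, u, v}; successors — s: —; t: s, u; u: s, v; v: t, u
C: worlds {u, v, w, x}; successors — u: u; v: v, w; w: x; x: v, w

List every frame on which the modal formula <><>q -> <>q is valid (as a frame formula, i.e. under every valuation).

A

This is the axiom for transitivity; its first-order frame correspondent is forall x forall y forall z (Rxy & Ryz -> Rxz).
A: ✓.
B: fails — Ruv and Rvt but not Rut.
C: fails — Rxw and Rwx but not Rxx.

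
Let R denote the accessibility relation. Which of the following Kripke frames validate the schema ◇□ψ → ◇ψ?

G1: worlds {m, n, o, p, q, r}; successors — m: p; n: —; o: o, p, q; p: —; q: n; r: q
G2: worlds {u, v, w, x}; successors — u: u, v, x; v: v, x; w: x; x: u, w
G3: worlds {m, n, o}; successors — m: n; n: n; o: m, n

G3

Frame correspondent (Sahlqvist): ∀x ∀y (xRy → ∃w (yRw ∧ xRw)) — i.e. a generalized confluence (Geach) condition.
G1: fails — mRp but no w with pRw and mRw.
G2: fails — vRx but no t with xRt and vRt.
G3: condition met.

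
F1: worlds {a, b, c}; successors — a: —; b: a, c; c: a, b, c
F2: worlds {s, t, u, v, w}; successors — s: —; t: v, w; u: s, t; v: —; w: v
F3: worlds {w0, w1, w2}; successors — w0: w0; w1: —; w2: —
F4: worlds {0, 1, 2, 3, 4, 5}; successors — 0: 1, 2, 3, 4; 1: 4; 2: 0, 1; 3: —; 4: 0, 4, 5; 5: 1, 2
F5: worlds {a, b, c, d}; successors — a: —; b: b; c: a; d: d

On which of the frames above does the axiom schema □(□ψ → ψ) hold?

This is the axiom for shift-reflexivity; its first-order frame correspondent is ∀x ∀y (Rxy → Ryy).
F1: fails — Rba but not Raa.
F2: fails — Rtv but not Rvv.
F3: satisfies the condition.
F4: fails — R02 but not R22.
F5: fails — Rca but not Raa.

F3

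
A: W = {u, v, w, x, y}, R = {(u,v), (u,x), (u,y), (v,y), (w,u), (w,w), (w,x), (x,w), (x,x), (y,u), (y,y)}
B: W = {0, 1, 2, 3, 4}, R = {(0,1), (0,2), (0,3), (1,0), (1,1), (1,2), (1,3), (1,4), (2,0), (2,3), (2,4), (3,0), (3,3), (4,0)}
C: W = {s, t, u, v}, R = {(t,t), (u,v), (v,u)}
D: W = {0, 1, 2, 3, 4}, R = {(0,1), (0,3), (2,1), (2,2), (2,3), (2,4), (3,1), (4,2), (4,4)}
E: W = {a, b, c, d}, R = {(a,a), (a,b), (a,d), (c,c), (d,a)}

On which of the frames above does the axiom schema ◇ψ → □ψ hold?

The schema corresponds to partial functionality: ∀x ∀y ∀z (Rxy ∧ Rxz → y = z).
A: fails — u sees both v and x.
B: fails — 0 sees both 1 and 2.
C: satisfies the condition.
D: fails — 0 sees both 1 and 3.
E: fails — a sees both a and b.

C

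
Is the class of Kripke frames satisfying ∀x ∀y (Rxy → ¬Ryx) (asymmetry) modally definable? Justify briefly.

Not definable by any modal formula

Modal frame validity is preserved under surjective bounded morphisms.
The 5-cycle (worlds a,b,c,d,e with a→b→c→d→e→a) is asymmetric. Mapping every world to a single reflexive point • is a surjective bounded morphism, and the reflexive point is not asymmetric (R•• but asymmetry requires ¬R••).
Hence asymmetry is not modally definable.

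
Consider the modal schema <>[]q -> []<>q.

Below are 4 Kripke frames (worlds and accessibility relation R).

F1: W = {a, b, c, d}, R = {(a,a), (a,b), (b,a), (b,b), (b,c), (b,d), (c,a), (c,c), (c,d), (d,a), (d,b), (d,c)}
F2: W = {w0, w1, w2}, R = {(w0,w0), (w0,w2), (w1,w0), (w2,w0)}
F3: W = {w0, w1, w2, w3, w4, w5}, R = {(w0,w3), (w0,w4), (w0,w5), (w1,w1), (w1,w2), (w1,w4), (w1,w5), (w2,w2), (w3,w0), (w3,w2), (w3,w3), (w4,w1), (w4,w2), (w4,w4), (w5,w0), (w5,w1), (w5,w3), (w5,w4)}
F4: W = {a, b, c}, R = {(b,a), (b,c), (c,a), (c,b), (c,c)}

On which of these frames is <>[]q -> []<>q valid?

F1, F2

Frame correspondent (Sahlqvist): forall x forall y forall z (Rxy & Rxz -> exists w (Ryw & Rzw)) — i.e. convergence.
F1: holds.
F2: holds.
F3: fails — Rw1w5 and Rw1w2 but w5 and w2 have no common successor.
F4: fails — Rbc and Rba but c and a have no common successor.
Valid on: F1, F2.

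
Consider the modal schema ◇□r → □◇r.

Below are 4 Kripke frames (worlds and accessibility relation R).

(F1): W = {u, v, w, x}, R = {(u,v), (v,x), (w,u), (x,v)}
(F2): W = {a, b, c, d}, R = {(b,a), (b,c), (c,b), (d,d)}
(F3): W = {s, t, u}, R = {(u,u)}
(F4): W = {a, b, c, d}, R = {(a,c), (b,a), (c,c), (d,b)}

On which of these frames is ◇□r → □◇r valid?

Frame correspondent (Sahlqvist): ∀x ∀y ∀z (Rxy ∧ Rxz → ∃w (Ryw ∧ Rzw)) — i.e. convergence.
(F1): satisfies the condition.
(F2): fails — Rba and Rba but a and a have no common successor.
(F3): satisfies the condition.
(F4): satisfies the condition.
Valid on: (F1), (F3), (F4).

(F1), (F3), (F4)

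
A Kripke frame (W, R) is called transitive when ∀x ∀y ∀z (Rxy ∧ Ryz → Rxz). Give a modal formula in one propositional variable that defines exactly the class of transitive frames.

□s → □□s

A defining formula is □s → □□s (the 4 axiom).
Suppose □s→□□s is valid. Take Rxy, Ryz and set V(s)={w : Rxw}. Then □s at x, so □□s at x, so □s at y, so s at z, i.e. Rxz.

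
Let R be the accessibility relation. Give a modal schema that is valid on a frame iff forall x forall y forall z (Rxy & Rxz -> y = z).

◇q → □q

This is partial functionality; the standard corresponding axiom is CD: ◇q → □q.
Suppose ◇q→□q is valid. Take Rxy, Rxz and set V(q)={y}. Then ◇q at x, so □q at x, so q at z, i.e. z=y.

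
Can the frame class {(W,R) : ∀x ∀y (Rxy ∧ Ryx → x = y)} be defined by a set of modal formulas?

Modal frame validity is preserved under surjective bounded morphisms.
The 8-cycle (worlds a,b,c,d,e,f,g,h with a→b→c→d→e→f→g→h→a) is antisymmetric. Sending even-indexed worlds to • and odd-indexed worlds to ∘ is a surjective bounded morphism onto the two-world frame with •↔∘, which is not antisymmetric.
Hence antisymmetry is not modally definable.

Not definable by any modal formula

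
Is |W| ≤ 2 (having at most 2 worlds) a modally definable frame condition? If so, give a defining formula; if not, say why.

Not modally definable

Any modally definable frame class is closed under disjoint unions.
Any modal formula valid on each of 3 disjoint one-world frames is valid on their disjoint union (validity is preserved under disjoint unions). Each one-world frame has |W|=1≤2, but the union has |W|=3.
Hence having at most 2 worlds is not modally definable.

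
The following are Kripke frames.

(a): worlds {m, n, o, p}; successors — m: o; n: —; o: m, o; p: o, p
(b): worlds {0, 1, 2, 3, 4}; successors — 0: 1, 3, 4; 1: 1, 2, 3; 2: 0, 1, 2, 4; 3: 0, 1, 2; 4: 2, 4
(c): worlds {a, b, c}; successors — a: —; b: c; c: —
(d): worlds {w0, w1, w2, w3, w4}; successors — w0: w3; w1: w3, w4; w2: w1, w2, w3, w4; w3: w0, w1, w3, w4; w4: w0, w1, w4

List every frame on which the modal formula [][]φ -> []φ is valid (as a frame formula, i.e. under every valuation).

Frame correspondent (Sahlqvist): forall x forall y (Rxy -> exists z (Rxz & Rzy)) — i.e. density.
(a): satisfies the condition.
(b): satisfies the condition.
(c): fails — Rbc but no z with Rbz and Rzc.
(d): satisfies the condition.
Valid on: (a), (b), (d).

(a), (b), (d)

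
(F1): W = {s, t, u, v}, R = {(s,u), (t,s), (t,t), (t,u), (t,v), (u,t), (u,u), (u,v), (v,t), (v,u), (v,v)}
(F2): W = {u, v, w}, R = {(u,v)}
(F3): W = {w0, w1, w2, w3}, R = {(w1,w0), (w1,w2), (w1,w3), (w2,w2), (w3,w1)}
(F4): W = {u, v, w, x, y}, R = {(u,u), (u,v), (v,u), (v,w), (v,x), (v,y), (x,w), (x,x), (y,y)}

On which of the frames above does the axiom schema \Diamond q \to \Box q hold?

(F2)

This is the axiom for partial functionality; its first-order frame correspondent is \forall x \forall y \forall z (Rxy \wedge Rxz \to y = z).
(F1): fails — t sees both s and t.
(F2): ✓.
(F3): fails — w1 sees both w0 and w2.
(F4): fails — u sees both u and v.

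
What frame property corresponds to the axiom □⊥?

□⊥ is valid iff no world has any successor (otherwise □⊥ fails at any world with one).
Conversely, on a frame with emptiness of R the schema holds at every world under every valuation.
Frame condition: ∀x ∀y ¬Rxy.

emptiness of R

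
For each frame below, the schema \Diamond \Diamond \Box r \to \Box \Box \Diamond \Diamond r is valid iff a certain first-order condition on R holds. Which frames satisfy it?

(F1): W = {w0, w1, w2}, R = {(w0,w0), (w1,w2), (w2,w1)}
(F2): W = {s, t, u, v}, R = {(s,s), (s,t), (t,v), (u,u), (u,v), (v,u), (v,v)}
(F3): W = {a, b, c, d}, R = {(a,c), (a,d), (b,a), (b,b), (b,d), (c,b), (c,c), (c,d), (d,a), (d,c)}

This is the axiom for a generalized confluence (Geach) condition; its first-order frame correspondent is \forall x \forall y \forall z ((x R^2 y \wedge x R^2 z) \to \exists w (yRw \wedge z R^2 w)).
(F1): fails — w1R²w1, w1R²w1 but no w with w1Rw and w1R²w.
(F2): fails — sR²s, sR²t but no w with sRw and tR²w.
(F3): ✓.
Valid on: (F3).

(F3)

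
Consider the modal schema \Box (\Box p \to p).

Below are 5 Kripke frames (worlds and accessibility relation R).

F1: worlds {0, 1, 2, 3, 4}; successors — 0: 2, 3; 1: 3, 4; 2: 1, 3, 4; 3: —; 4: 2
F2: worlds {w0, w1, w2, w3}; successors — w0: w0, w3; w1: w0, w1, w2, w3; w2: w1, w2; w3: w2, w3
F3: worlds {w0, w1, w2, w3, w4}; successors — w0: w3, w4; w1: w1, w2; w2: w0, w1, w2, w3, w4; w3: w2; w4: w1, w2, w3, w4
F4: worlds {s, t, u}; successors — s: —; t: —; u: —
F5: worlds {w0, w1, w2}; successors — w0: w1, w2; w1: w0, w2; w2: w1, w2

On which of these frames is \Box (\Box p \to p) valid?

The schema corresponds to shift-reflexivity: \forall x \forall y (Rxy \to Ryy).
F1: fails — R02 but not R22.
F2: satisfies the condition.
F3: fails — Rw0w3 but not Rw3w3.
F4: satisfies the condition.
F5: fails — Rw1w0 but not Rw0w0.

F2, F4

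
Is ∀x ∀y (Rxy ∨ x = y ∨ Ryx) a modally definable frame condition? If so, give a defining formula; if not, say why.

No — not modally definable

If a class were modally definable it would be closed under disjoint unions (Goldblatt–Thomason).
Take 4 disjoint single-world reflexive frames: each is trivially connected, but their disjoint union has 4 worlds with no edge between distinct components, so it is not connected.
So the class is not modally definable.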